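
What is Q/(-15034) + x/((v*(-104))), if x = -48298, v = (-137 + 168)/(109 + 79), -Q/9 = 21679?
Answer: 552976285/195442 ≈ 2829.4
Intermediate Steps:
Q = -195111 (Q = -9*21679 = -195111)
v = 31/188 ≈ 0.16489
Q/(-15034) + x/((v*(-104))) = -195111/(-15034) - 48298/((31/188)*(-104)) = -195111*(-1/15034) - 48298/(-806/47) = 195111/15034 - 48298*(-47/806) = 195111/15034 + 36613/13 = 552976285/195442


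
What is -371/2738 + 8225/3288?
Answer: 10650101/4501272 ≈ 2.3660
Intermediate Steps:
-371/2738 + 8225/3288 = 10650101/4501272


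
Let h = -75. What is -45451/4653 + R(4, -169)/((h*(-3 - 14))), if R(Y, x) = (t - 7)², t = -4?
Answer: -19129004/1977525 ≈ -9.6732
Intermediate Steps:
R(Y, x) = 121 (R(Y, x) = (-4 - 7)² = (-11)² = 121)
-45451/4653 + R(4, -169)/((h*(-3 - 14))) = -45451/4653 + 121/((-75*(-3 - 14))) = -45451*1/4653 + 121/((-75*(-17))) = -45451/4653 + 121/1275 = -19129004/1977525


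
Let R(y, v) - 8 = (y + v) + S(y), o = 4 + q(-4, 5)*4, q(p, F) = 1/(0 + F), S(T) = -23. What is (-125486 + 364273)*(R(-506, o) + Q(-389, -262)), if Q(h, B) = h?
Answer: -1080749962/5 ≈ -2.1615e+8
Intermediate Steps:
q(p, F) = 1/F
o = 24/5 (o = 4 + 4/5 = 4 + (⅕)*4 = 4 + ⅘ = 24/5 ≈ 4.8000)
R(y, v) = -15 + v + y (R(y, v) = 8 + ((y + v) - 23) = 8 + ((v + y) - 23) = 8 + (-23 + v + y) = -15 + v + y)
(-125486 + 364273)*(R(-506, o) + Q(-389, -262)) = (-125486 + 364273)*((-15 + 24/5 - 506) - 389) = 238787*(-2581/5 - 389) = 238787*(-4526/5) = -1080749962/5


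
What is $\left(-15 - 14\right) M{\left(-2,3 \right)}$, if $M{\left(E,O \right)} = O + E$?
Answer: $-29$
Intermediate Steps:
$M{\left(E,O \right)} = E + O$
$\left(-15 - 14\right) M{\left(-2,3 \right)} = \left(-15 - 14\right) \left(-2 + 3\right) = \left(-15 - 14\right) 1 = \left(-29\right) 1 = -29$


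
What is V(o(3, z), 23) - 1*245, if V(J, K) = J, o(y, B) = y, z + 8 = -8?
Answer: -242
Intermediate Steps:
z = -16 (z = -8 - 8 = -16)
V(o(3, z), 23) - 1*245 = 3 - 1*245 = 3 - 245 = -242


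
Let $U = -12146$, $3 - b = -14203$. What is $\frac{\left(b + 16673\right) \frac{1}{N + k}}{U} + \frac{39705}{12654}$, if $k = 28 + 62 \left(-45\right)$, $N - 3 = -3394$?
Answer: $\frac{82436600921}{26269119807} \approx 3.1382$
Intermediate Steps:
$b = 14206$ ($b = 3 - -14203 = 3 + 14203 = 14206$)
$N = -3391$ ($N = 3 - 3394 = -3391$)
$k = -2762$ ($k = 28 - 2790 = -2762$)
$\frac{\left(b + 16673\right) \frac{1}{N + k}}{U} + \frac{39705}{12654} = \frac{\left(14206 + 16673\right) \frac{1}{-3391 - 2762}}{-12146} + \frac{39705}{12654} = \frac{30879}{-6153} \left(- \frac{1}{12146}\right) + 39705 \cdot \frac{1}{12654} = 30879 \left(- \frac{1}{6153}\right) \left(- \frac{1}{12146}\right) + \frac{13235}{4218} = \left(- \frac{10293}{2051}\right) \left(- \frac{1}{12146}\right) + \frac{13235}{4218} = \frac{10293}{24911446} + \frac{13235}{4218} = \frac{82436600921}{26269119807}$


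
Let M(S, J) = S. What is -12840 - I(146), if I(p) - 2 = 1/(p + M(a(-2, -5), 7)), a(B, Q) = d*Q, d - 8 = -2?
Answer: -1489673/116 ≈ -12842.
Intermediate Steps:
d = 6 (d = 8 - 2 = 6)
a(B, Q) = 6*Q
I(p) = 2 + 1/(-30 + p) (I(p) = 2 + 1/(p + 6*(-5)) = 2 + 1/(p - 30) = 2 + 1/(-30 + p))
-12840 - I(146) = -12840 - (-59 + 2*146)/(-30 + 146) = -12840 - (-59 + 292)/116 = -12840 - 233/116 = -1489673/116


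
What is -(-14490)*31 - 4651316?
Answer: -4202126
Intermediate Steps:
-(-14490)*31 - 4651316 = -1035*(-434) - 4651316 = 449190 - 4651316 = -4202126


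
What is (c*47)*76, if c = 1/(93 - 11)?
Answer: 1786/41 ≈ 43.561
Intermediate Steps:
c = 1/82 ≈ 0.012195
(c*47)*76 = ((1/82)*47)*76 = (47/82)*76 = 1786/41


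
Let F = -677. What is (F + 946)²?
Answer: 72361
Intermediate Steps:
(F + 946)² = (-677 + 946)² = 269² = 72361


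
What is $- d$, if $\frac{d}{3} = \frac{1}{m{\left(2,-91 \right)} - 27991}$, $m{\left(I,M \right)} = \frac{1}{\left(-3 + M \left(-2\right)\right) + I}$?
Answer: $\frac{181}{1688790} \approx 0.00010718$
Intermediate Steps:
$m{\left(I,M \right)} = \frac{1}{-3 + I - 2 M}$ ($m{\left(I,M \right)} = \frac{1}{\left(-3 - 2 M\right) + I} = \frac{1}{-3 + I - 2 M}$)
$d = - \frac{181}{1688790}$ ($d = \frac{3}{\frac{1}{-3 + 2 - -182} - 27991} = \frac{3}{\frac{1}{-3 + 2 + 182} - 27991} = \frac{3}{\frac{1}{181} - 27991} = \frac{3}{- \frac{5066370}{181}} = 3 \left(- \frac{181}{5066370}\right) = - \frac{181}{1688790} \approx -0.00010718$)
$- d = \left(-1\right) \left(- \frac{181}{1688790}\right) = \frac{181}{1688790}$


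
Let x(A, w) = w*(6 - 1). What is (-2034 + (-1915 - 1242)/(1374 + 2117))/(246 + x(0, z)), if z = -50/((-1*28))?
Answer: -99453914/12459379 ≈ -7.9823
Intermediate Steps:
z = 25/14 (z = -50/(-28) = -50*(-1/28) = 25/14 ≈ 1.7857)
x(A, w) = 5*w (x(A, w) = w*5 = 5*w)
(-2034 + (-1915 - 1242)/(1374 + 2117))/(246 + x(0, z)) = (-2034 + (-1915 - 1242)/(1374 + 2117))/(246 + 5*(25/14)) = (-2034 - 3157/3491)/(246 + 125/14) = (-2034 - 3157*1/3491)/(3569/14) = (-2034 - 3157/3491)*(14/3569) = -7103851/3491*14/3569 = -99453914/12459379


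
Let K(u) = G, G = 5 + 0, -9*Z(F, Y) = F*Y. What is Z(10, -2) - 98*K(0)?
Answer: -4390/9 ≈ -487.78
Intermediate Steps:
Z(F, Y) = -F*Y/9
G = 5
K(u) = 5
Z(10, -2) - 98*K(0) = -⅑*10*(-2) - 98*5 = 20/9 - 490 = -4390/9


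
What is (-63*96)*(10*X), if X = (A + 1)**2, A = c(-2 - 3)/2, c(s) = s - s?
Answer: -60480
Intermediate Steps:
c(s) = 0
A = 0 (A = 0/2 = 0*(1/2) = 0)
X = 1 (X = (0 + 1)**2 = 1**2 = 1)
(-63*96)*(10*X) = (-63*96)*(10*1) = -6048*10 = -60480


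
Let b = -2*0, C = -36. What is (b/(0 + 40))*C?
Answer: 0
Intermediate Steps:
b = 0
(b/(0 + 40))*C = (0/(0 + 40))*(-36) = (0/40)*(-36) = ((1/40)*0)*(-36) = 0*(-36) = 0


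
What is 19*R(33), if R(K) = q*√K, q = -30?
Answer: -570*√33 ≈ -3274.4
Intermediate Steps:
R(K) = -30*√K
19*R(33) = 19*(-30*√33) = -570*√33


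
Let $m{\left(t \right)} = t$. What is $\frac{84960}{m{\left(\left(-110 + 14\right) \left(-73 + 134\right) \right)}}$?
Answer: $- \frac{885}{61} \approx -14.508$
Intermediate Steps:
$\frac{84960}{m{\left(\left(-110 + 14\right) \left(-73 + 134\right) \right)}} = \frac{84960}{\left(-110 + 14\right) \left(-73 + 134\right)} = \frac{84960}{\left(-96\right) 61} = \frac{84960}{-5856} = 84960 \left(- \frac{1}{5856}\right) = - \frac{885}{61}$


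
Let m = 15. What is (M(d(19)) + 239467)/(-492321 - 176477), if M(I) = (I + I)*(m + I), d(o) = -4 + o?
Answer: -240367/668798 ≈ -0.35940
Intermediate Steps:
M(I) = 2*I*(15 + I) (M(I) = (I + I)*(15 + I) = (2*I)*(15 + I) = 2*I*(15 + I))
(M(d(19)) + 239467)/(-492321 - 176477) = (2*(-4 + 19)*(15 + (-4 + 19)) + 239467)/(-492321 - 176477) = (2*15*(15 + 15) + 239467)/(-668798) = (2*15*30 + 239467)*(-1/668798) = (900 + 239467)*(-1/668798) = 240367*(-1/668798) = -240367/668798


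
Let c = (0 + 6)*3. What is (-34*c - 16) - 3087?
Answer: -3715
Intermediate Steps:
c = 18 (c = 6*3 = 18)
(-34*c - 16) - 3087 = (-34*18 - 16) - 3087 = (-612 - 16) - 3087 = -628 - 3087 = -3715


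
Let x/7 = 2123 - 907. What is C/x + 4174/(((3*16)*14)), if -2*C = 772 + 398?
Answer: 156857/25536 ≈ 6.1426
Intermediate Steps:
x = 8512 (x = 7*(2123 - 907) = 7*1216 = 8512)
C = -585 (C = -(772 + 398)/2 = -½*1170 = -585)
C/x + 4174/(((3*16)*14)) = -585/8512 + 4174/(((3*16)*14)) = -585*1/8512 + 4174/((48*14)) = -585/8512 + 4174/672 = -585/8512 + 4174*(1/672) = -585/8512 + 2087/336 = 156857/25536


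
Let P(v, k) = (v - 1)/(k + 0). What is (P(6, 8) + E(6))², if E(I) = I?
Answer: 2809/64 ≈ 43.891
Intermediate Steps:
P(v, k) = (-1 + v)/k
(P(6, 8) + E(6))² = ((-1 + 6)/8 + 6)² = ((⅛)*5 + 6)² = (5/8 + 6)² = (53/8)² = 2809/64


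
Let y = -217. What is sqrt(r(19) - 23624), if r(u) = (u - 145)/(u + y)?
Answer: 3*I*sqrt(317603)/11 ≈ 153.7*I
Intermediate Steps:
r(u) = (-145 + u)/(-217 + u) (r(u) = (u - 145)/(u - 217) = (-145 + u)/(-217 + u))
sqrt(r(19) - 23624) = sqrt((-145 + 19)/(-217 + 19) - 23624) = sqrt(-126/(-198) - 23624) = sqrt(-1/198*(-126) - 23624) = sqrt(7/11 - 23624) = sqrt(-259857/11) = 3*I*sqrt(317603)/11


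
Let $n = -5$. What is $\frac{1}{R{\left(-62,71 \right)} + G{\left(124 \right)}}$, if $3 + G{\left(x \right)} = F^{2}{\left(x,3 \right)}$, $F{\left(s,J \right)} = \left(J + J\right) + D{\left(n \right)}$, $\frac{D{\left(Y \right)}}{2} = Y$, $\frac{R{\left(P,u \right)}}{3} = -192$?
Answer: $- \frac{1}{563} \approx -0.0017762$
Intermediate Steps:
$R{\left(P,u \right)} = -576$ ($R{\left(P,u \right)} = 3 \left(-192\right) = -576$)
$D{\left(Y \right)} = 2 Y$
$F{\left(s,J \right)} = -10 + 2 J$ ($F{\left(s,J \right)} = \left(J + J\right) + 2 \left(-5\right) = 2 J - 10 = -10 + 2 J$)
$G{\left(x \right)} = 13$ ($G{\left(x \right)} = -3 + \left(-10 + 2 \cdot 3\right)^{2} = -3 + \left(-10 + 6\right)^{2} = -3 + \left(-4\right)^{2} = -3 + 16 = 13$)
$\frac{1}{R{\left(-62,71 \right)} + G{\left(124 \right)}} = \frac{1}{-576 + 13} = \frac{1}{-563} = - \frac{1}{563}$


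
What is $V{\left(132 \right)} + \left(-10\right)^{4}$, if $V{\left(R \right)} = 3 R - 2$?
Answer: $10394$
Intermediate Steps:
$V{\left(R \right)} = -2 + 3 R$
$V{\left(132 \right)} + \left(-10\right)^{4} = \left(-2 + 3 \cdot 132\right) + \left(-10\right)^{4} = \left(-2 + 396\right) + 10000 = 394 + 10000 = 10394$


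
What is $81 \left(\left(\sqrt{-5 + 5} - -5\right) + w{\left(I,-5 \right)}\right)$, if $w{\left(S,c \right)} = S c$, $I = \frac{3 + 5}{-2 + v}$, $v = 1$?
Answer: $3645$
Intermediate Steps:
$I = -8$ ($I = \frac{3 + 5}{-2 + 1} = \frac{8}{-1} = 8 \left(-1\right) = -8$)
$81 \left(\left(\sqrt{-5 + 5} - -5\right) + w{\left(I,-5 \right)}\right) = 81 \left(\left(\sqrt{-5 + 5} - -5\right) - -40\right) = 81 \left(\left(\sqrt{0} + 5\right) + 40\right) = 81 \left(\left(0 + 5\right) + 40\right) = 81 \left(5 + 40\right) = 81 \cdot 45 = 3645$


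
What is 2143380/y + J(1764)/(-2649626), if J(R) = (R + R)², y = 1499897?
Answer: -132548353116/40552715189 ≈ -3.2685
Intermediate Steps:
J(R) = 4*R² (J(R) = (2*R)² = 4*R²)
2143380/y + J(1764)/(-2649626) = 2143380/1499897 + (4*1764²)/(-2649626) = 2143380*(1/1499897) + (4*3111696)*(-1/2649626) = 2143380/1499897 + 12446784*(-1/2649626) = 2143380/1499897 - 127008/27037 = -132548353116/40552715189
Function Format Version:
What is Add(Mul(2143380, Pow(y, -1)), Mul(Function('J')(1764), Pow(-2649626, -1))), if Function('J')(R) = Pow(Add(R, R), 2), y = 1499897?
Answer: Rational(-132548353116, 40552715189) ≈ -3.2685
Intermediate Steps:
Function('J')(R) = Mul(4, Pow(R, 2)) (Function('J')(R) = Pow(Mul(2, R), 2) = Mul(4, Pow(R, 2)))
Add(Mul(2143380, Pow(y, -1)), Mul(Function('J')(1764), Pow(-2649626, -1))) = Add(Mul(2143380, Pow(1499897, -1)), Mul(Mul(4, Pow(1764, 2)), Pow(-2649626, -1))) = Add(Mul(2143380, Rational(1, 1499897)), Mul(Mul(4, 3111696), Rational(-1, 2649626))) = Add(Rational(2143380, 1499897), Mul(12446784, Rational(-1, 2649626))) = Add(Rational(2143380, 1499897), Rational(-127008, 27037)) = Rational(-132548353116, 40552715189)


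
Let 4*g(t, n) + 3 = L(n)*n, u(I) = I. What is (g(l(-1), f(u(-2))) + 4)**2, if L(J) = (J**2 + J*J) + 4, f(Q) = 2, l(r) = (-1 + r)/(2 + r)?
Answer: 1369/16 ≈ 85.563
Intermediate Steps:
l(r) = (-1 + r)/(2 + r)
L(J) = 4 + 2*J**2 (L(J) = (J**2 + J**2) + 4 = 2*J**2 + 4 = 4 + 2*J**2)
g(t, n) = -3/4 + n*(4 + 2*n**2)/4 (g(t, n) = -3/4 + ((4 + 2*n**2)*n)/4 = -3/4 + (n*(4 + 2*n**2))/4 = -3/4 + n*(4 + 2*n**2)/4)
(g(l(-1), f(u(-2))) + 4)**2 = ((-3/4 + 2 + (1/2)*2**3) + 4)**2 = ((-3/4 + 2 + (1/2)*8) + 4)**2 = ((-3/4 + 2 + 4) + 4)**2 = (21/4 + 4)**2 = (37/4)**2 = 1369/16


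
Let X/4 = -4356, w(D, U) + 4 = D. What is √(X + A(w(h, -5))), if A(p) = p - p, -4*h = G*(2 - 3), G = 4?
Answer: 132*I ≈ 132.0*I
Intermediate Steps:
h = 1 (h = -(2 - 3) = -(-1) = -¼*(-4) = 1)
w(D, U) = -4 + D
A(p) = 0
X = -17424 (X = 4*(-4356) = -17424)
√(X + A(w(h, -5))) = √(-17424 + 0) = √(-17424) = 132*I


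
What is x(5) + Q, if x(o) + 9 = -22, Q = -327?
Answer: -358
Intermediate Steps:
x(o) = -31 (x(o) = -9 - 22 = -31)
x(5) + Q = -31 - 327 = -358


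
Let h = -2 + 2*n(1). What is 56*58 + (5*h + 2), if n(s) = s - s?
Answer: 3240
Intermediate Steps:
n(s) = 0
h = -2 (h = -2 + 2*0 = -2 + 0 = -2)
56*58 + (5*h + 2) = 56*58 + (5*(-2) + 2) = 3248 + (-10 + 2) = 3248 - 8 = 3240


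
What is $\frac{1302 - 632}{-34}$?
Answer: $- \frac{335}{17} \approx -19.706$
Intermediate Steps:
$\frac{1302 - 632}{-34} = \left(- \frac{1}{34}\right) 670 = - \frac{335}{17}$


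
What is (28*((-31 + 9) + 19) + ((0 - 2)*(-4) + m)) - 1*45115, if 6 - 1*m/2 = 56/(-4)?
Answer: -45151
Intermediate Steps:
m = 40 (m = 12 - 112/(-4) = 12 - 112*(-1)/4 = 12 - 2*(-14) = 12 + 28 = 40)
(28*((-31 + 9) + 19) + ((0 - 2)*(-4) + m)) - 1*45115 = (28*((-31 + 9) + 19) + ((0 - 2)*(-4) + 40)) - 1*45115 = (28*(-22 + 19) + (-2*(-4) + 40)) - 45115 = (28*(-3) + (8 + 40)) - 45115 = (-84 + 48) - 45115 = -36 - 45115 = -45151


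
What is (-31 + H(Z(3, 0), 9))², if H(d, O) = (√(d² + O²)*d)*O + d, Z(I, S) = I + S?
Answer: 66394 - 4536*√10 ≈ 52050.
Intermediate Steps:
H(d, O) = d + O*d*√(O² + d²) (H(d, O) = (√(O² + d²)*d)*O + d = (d*√(O² + d²))*O + d = O*d*√(O² + d²) + d = d + O*d*√(O² + d²))
(-31 + H(Z(3, 0), 9))² = (-31 + (3 + 0)*(1 + 9*√(9² + (3 + 0)²)))² = (-31 + 3*(1 + 9*√(81 + 3²)))² = (-31 + 3*(1 + 9*√(81 + 9)))² = (-31 + 3*(1 + 9*√90))² = (-31 + 3*(1 + 9*(3*√10)))² = (-31 + 3*(1 + 27*√10))² = (-31 + (3 + 81*√10))² = (-28 + 81*√10)²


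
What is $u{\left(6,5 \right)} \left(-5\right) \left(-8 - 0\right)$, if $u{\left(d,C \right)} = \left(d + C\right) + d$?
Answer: $680$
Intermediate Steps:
$u{\left(d,C \right)} = C + 2 d$ ($u{\left(d,C \right)} = \left(C + d\right) + d = C + 2 d$)
$u{\left(6,5 \right)} \left(-5\right) \left(-8 - 0\right) = \left(5 + 2 \cdot 6\right) \left(-5\right) \left(-8 - 0\right) = \left(5 + 12\right) \left(-5\right) \left(-8 + 0\right) = 17 \left(-5\right) \left(-8\right) = \left(-85\right) \left(-8\right) = 680$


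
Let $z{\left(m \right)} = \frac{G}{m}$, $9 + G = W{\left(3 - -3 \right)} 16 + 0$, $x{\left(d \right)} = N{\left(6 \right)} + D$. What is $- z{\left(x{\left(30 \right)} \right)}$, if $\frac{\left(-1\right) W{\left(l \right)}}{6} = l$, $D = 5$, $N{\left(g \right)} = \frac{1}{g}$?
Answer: $\frac{3510}{31} \approx 113.23$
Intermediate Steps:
$W{\left(l \right)} = - 6 l$
$x{\left(d \right)} = \frac{31}{6}$ ($x{\left(d \right)} = \frac{1}{6} + 5 = \frac{31}{6}$)
$G = -585$ ($G = -9 + \left(- 6 \left(3 - -3\right) 16 + 0\right) = -9 + \left(- 6 \left(3 + 3\right) 16 + 0\right) = -9 + \left(\left(-6\right) 6 \cdot 16 + 0\right) = -9 + \left(\left(-36\right) 16 + 0\right) = -9 + \left(-576 + 0\right) = -9 - 576 = -585$)
$z{\left(m \right)} = - \frac{585}{m}$
$- z{\left(x{\left(30 \right)} \right)} = - \frac{-585}{\frac{31}{6}} = - \frac{\left(-585\right) 6}{31} = \left(-1\right) \left(- \frac{3510}{31}\right) = \frac{3510}{31}$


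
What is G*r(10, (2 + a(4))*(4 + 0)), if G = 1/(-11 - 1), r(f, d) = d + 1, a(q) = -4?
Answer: 7/12 ≈ 0.58333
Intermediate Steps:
r(f, d) = 1 + d
G = -1/12 (G = 1/(-12) = -1/12 ≈ -0.083333)
G*r(10, (2 + a(4))*(4 + 0)) = -(1 + (2 - 4)*(4 + 0))/12 = -(1 - 2*4)/12 = -(1 - 8)/12 = -1/12*(-7) = 7/12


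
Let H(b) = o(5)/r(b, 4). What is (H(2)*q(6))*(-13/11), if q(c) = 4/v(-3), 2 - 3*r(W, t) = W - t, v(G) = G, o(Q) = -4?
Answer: -52/11 ≈ -4.7273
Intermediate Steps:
r(W, t) = ⅔ - W/3 + t/3 (r(W, t) = ⅔ - (W - t)/3 = ⅔ + (-W/3 + t/3) = ⅔ - W/3 + t/3)
q(c) = -4/3 (q(c) = 4/(-3) = 4*(-⅓) = -4/3)
H(b) = -4/(2 - b/3) (H(b) = -4/(⅔ - b/3 + (⅓)*4) = -4/(⅔ - b/3 + 4/3) = -4/(2 - b/3))
(H(2)*q(6))*(-13/11) = ((12/(-6 + 2))*(-4/3))*(-13/11) = ((12/(-4))*(-4/3))*(-13*1/11) = ((12*(-¼))*(-4/3))*(-13/11) = -3*(-4/3)*(-13/11) = 4*(-13/11) = -52/11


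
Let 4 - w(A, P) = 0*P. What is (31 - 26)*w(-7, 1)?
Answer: 20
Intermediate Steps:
w(A, P) = 4 (w(A, P) = 4 - 0*P = 4 - 1*0 = 4 + 0 = 4)
(31 - 26)*w(-7, 1) = (31 - 26)*4 = 5*4 = 20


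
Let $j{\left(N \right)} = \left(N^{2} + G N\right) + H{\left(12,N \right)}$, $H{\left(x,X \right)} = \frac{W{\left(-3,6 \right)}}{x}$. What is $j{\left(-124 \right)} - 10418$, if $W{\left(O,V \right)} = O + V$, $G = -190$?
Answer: $\frac{114073}{4} \approx 28518.0$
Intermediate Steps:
$H{\left(x,X \right)} = \frac{3}{x}$ ($H{\left(x,X \right)} = \frac{-3 + 6}{x} = \frac{3}{x}$)
$j{\left(N \right)} = \frac{1}{4} + N^{2} - 190 N$ ($j{\left(N \right)} = \left(N^{2} - 190 N\right) + \frac{3}{12} = \left(N^{2} - 190 N\right) + 3 \cdot \frac{1}{12} = \left(N^{2} - 190 N\right) + \frac{1}{4} = \frac{1}{4} + N^{2} - 190 N$)
$j{\left(-124 \right)} - 10418 = \left(\frac{1}{4} + \left(-124\right)^{2} - -23560\right) - 10418 = \left(\frac{1}{4} + 15376 + 23560\right) - 10418 = \frac{155745}{4} - 10418 = \frac{114073}{4}$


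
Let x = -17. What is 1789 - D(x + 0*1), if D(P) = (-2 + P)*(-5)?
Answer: 1694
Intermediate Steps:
D(P) = 10 - 5*P
1789 - D(x + 0*1) = 1789 - (10 - 5*(-17 + 0*1)) = 1789 - (10 - 5*(-17 + 0)) = 1789 - (10 - 5*(-17)) = 1789 - (10 + 85) = 1789 - 1*95 = 1789 - 95 = 1694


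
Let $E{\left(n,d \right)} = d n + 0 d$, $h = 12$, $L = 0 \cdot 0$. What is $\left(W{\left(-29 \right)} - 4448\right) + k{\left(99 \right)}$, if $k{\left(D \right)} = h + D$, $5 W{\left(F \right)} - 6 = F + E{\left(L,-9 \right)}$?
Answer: $- \frac{21708}{5} \approx -4341.6$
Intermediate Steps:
$L = 0$
$E{\left(n,d \right)} = d n$ ($E{\left(n,d \right)} = d n + 0 = d n$)
$W{\left(F \right)} = \frac{6}{5} + \frac{F}{5}$ ($W{\left(F \right)} = \frac{6}{5} + \frac{F - 0}{5} = \frac{6}{5} + \frac{F + 0}{5} = \frac{6}{5} + \frac{F}{5}$)
$k{\left(D \right)} = 12 + D$
$\left(W{\left(-29 \right)} - 4448\right) + k{\left(99 \right)} = \left(\left(\frac{6}{5} + \frac{1}{5} \left(-29\right)\right) - 4448\right) + \left(12 + 99\right) = \left(\left(\frac{6}{5} - \frac{29}{5}\right) - 4448\right) + 111 = \left(- \frac{23}{5} - 4448\right) + 111 = - \frac{22263}{5} + 111 = - \frac{21708}{5}$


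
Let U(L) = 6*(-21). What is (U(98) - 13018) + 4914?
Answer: -8230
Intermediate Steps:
U(L) = -126
(U(98) - 13018) + 4914 = (-126 - 13018) + 4914 = -13144 + 4914 = -8230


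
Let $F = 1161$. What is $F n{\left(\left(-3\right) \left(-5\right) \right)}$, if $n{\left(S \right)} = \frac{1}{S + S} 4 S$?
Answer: $2322$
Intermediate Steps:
$n{\left(S \right)} = 2$ ($n{\left(S \right)} = \frac{1}{2 S} 4 S = \frac{2}{S} S = 2$)
$F n{\left(\left(-3\right) \left(-5\right) \right)} = 1161 \cdot 2 = 2322$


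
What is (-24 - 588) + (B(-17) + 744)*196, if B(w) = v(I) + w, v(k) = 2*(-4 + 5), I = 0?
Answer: 142272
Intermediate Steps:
v(k) = 2 (v(k) = 2*1 = 2)
B(w) = 2 + w
(-24 - 588) + (B(-17) + 744)*196 = (-24 - 588) + ((2 - 17) + 744)*196 = -612 + (-15 + 744)*196 = -612 + 729*196 = -612 + 142884 = 142272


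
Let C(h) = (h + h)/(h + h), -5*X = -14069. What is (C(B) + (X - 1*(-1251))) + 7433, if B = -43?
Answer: 57494/5 ≈ 11499.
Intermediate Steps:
X = 14069/5 (X = -1/5*(-14069) = 14069/5 ≈ 2813.8)
C(h) = 1 (C(h) = (2*h)/((2*h)) = (2*h)*(1/(2*h)) = 1)
(C(B) + (X - 1*(-1251))) + 7433 = (1 + (14069/5 - 1*(-1251))) + 7433 = (1 + (14069/5 + 1251)) + 7433 = (1 + 20324/5) + 7433 = 20329/5 + 7433 = 57494/5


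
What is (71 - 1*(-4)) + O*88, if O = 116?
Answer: 10283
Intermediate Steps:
(71 - 1*(-4)) + O*88 = (71 - 1*(-4)) + 116*88 = (71 + 4) + 10208 = 75 + 10208 = 10283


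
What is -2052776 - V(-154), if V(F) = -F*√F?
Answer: -2052776 - 154*I*√154 ≈ -2.0528e+6 - 1911.1*I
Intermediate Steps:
V(F) = -F^(3/2)
-2052776 - V(-154) = -2052776 - (-1)*(-154)^(3/2) = -2052776 - (-1)*(-154*I*√154) = -2052776 - 154*I*√154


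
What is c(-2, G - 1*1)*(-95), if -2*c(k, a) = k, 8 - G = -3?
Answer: -95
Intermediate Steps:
G = 11 (G = 8 - 1*(-3) = 8 + 3 = 11)
c(k, a) = -k/2
c(-2, G - 1*1)*(-95) = -½*(-2)*(-95) = 1*(-95) = -95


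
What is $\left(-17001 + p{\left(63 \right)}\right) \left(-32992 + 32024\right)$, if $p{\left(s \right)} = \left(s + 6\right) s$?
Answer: $12249072$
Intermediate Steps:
$p{\left(s \right)} = s \left(6 + s\right)$ ($p{\left(s \right)} = \left(6 + s\right) s = s \left(6 + s\right)$)
$\left(-17001 + p{\left(63 \right)}\right) \left(-32992 + 32024\right) = \left(-17001 + 63 \left(6 + 63\right)\right) \left(-32992 + 32024\right) = \left(-17001 + 63 \cdot 69\right) \left(-968\right) = \left(-17001 + 4347\right) \left(-968\right) = \left(-12654\right) \left(-968\right) = 12249072$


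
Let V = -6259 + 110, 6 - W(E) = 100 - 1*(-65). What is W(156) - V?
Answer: 5990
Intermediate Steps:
W(E) = -159 (W(E) = 6 - (100 - 1*(-65)) = 6 - (100 + 65) = 6 - 1*165 = 6 - 165 = -159)
V = -6149
W(156) - V = -159 - 1*(-6149) = -159 + 6149 = 5990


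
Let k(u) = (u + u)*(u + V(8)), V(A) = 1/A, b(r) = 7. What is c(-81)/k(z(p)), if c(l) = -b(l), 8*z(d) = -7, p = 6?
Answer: -16/3 ≈ -5.3333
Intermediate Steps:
z(d) = -7/8 (z(d) = (⅛)*(-7) = -7/8)
V(A) = 1/A
k(u) = 2*u*(⅛ + u) (k(u) = (u + u)*(u + 1/8) = (2*u)*(u + ⅛) = (2*u)*(⅛ + u) = 2*u*(⅛ + u))
c(l) = -7 (c(l) = -1*7 = -7)
c(-81)/k(z(p)) = -7*(-32/(7*(1 + 8*(-7/8)))) = -7*(-32/(7*(1 - 7))) = -7/((¼)*(-7/8)*(-6)) = -7/21/16 = -7*16/21 = -16/3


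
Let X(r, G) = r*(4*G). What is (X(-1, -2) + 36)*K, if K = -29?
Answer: -1276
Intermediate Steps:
X(r, G) = 4*G*r
(X(-1, -2) + 36)*K = (4*(-2)*(-1) + 36)*(-29) = (8 + 36)*(-29) = 44*(-29) = -1276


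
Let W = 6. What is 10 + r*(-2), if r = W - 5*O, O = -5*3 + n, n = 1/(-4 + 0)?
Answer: -309/2 ≈ -154.50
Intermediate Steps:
n = -¼ (n = 1/(-4) = -¼ ≈ -0.25000)
O = -61/4 (O = -5*3 - ¼ = -15 - ¼ = -61/4 ≈ -15.250)
r = 329/4 (r = 6 - 5*(-61/4) = 6 + 305/4 = 329/4 ≈ 82.250)
10 + r*(-2) = 10 + (329/4)*(-2) = 10 - 329/2 = -309/2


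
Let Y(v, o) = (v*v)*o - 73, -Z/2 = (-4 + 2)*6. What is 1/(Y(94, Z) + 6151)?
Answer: 1/218142 ≈ 4.5842e-6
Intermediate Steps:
Z = 24 (Z = -2*(-4 + 2)*6 = -(-4)*6 = -2*(-12) = 24)
Y(v, o) = -73 + o*v² (Y(v, o) = v²*o - 73 = o*v² - 73 = -73 + o*v²)
1/(Y(94, Z) + 6151) = 1/((-73 + 24*94²) + 6151) = 1/((-73 + 24*8836) + 6151) = 1/((-73 + 212064) + 6151) = 1/(211991 + 6151) = 1/218142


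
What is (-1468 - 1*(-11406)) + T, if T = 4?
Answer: 9942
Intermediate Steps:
(-1468 - 1*(-11406)) + T = (-1468 - 1*(-11406)) + 4 = (-1468 + 11406) + 4 = 9938 + 4 = 9942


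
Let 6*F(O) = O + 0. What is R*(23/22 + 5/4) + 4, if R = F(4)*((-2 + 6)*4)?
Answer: 940/33 ≈ 28.485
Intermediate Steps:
F(O) = O/6 (F(O) = (O + 0)/6 = O/6)
R = 32/3 (R = ((⅙)*4)*((-2 + 6)*4) = 2*(4*4)/3 = (⅔)*16 = 32/3 ≈ 10.667)
R*(23/22 + 5/4) + 4 = 32*(23/22 + 5/4)/3 + 4 = (32/3)*(101/44) + 4 = 808/33 + 4 = 940/33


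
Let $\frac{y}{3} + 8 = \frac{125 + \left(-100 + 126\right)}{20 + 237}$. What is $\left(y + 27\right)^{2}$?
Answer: $\frac{1498176}{66049} \approx 22.683$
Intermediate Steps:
$y = - \frac{5715}{257}$ ($y = -24 + 3 \frac{125 + \left(-100 + 126\right)}{20 + 237} = -24 + 3 \frac{125 + 26}{257} = -24 + 3 \cdot 151 \cdot \frac{1}{257} = -24 + 3 \cdot \frac{151}{257} = -24 + \frac{453}{257} = - \frac{5715}{257} \approx -22.237$)
$\left(y + 27\right)^{2} = \left(- \frac{5715}{257} + 27\right)^{2} = \left(\frac{1224}{257}\right)^{2} = \frac{1498176}{66049}$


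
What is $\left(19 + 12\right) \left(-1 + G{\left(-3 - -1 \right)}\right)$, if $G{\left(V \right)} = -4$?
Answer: $-155$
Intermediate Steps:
$\left(19 + 12\right) \left(-1 + G{\left(-3 - -1 \right)}\right) = \left(19 + 12\right) \left(-1 - 4\right) = 31 \left(-5\right) = -155$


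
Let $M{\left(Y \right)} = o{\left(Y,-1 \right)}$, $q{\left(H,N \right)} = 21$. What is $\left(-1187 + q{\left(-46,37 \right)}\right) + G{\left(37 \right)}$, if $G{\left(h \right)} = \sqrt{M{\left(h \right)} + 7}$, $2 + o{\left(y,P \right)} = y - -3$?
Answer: $-1166 + 3 \sqrt{5} \approx -1159.3$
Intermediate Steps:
$o{\left(y,P \right)} = 1 + y$ ($o{\left(y,P \right)} = -2 + \left(y - -3\right) = -2 + \left(y + 3\right) = -2 + \left(3 + y\right) = 1 + y$)
$M{\left(Y \right)} = 1 + Y$
$G{\left(h \right)} = \sqrt{8 + h}$ ($G{\left(h \right)} = \sqrt{\left(1 + h\right) + 7} = \sqrt{8 + h}$)
$\left(-1187 + q{\left(-46,37 \right)}\right) + G{\left(37 \right)} = \left(-1187 + 21\right) + \sqrt{8 + 37} = -1166 + \sqrt{45} = -1166 + 3 \sqrt{5}$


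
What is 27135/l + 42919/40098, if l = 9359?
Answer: 1489738151/375277182 ≈ 3.9697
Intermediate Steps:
27135/l + 42919/40098 = 27135/9359 + 42919/40098 = 1489738151/375277182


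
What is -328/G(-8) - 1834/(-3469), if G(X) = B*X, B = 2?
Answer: 145897/6938 ≈ 21.029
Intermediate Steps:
G(X) = 2*X
-328/G(-8) - 1834/(-3469) = -328/(2*(-8)) - 1834/(-3469) = -328/(-16) - 1834*(-1/3469) = -328*(-1/16) + 1834/3469 = 41/2 + 1834/3469 = 145897/6938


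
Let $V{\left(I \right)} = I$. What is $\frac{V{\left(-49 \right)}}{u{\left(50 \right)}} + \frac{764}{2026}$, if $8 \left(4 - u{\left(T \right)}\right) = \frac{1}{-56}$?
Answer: $- \frac{21552450}{1816309} \approx -11.866$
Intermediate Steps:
$u{\left(T \right)} = \frac{1793}{448}$ ($u{\left(T \right)} = 4 - \frac{1}{8 \left(-56\right)} = 4 - - \frac{1}{448} = 4 + \frac{1}{448} = \frac{1793}{448}$)
$\frac{V{\left(-49 \right)}}{u{\left(50 \right)}} + \frac{764}{2026} = - \frac{49}{\frac{1793}{448}} + \frac{764}{2026} = \left(-49\right) \frac{448}{1793} + 764 \cdot \frac{1}{2026} = - \frac{21952}{1793} + \frac{382}{1013} = - \frac{21552450}{1816309}$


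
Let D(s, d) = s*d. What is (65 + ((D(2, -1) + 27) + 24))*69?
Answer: 7866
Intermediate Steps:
D(s, d) = d*s
(65 + ((D(2, -1) + 27) + 24))*69 = (65 + ((-1*2 + 27) + 24))*69 = (65 + ((-2 + 27) + 24))*69 = (65 + (25 + 24))*69 = (65 + 49)*69 = 114*69 = 7866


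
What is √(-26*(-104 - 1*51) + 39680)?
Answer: √43710 ≈ 209.07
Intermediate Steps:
√(-26*(-104 - 1*51) + 39680) = √(-26*(-104 - 51) + 39680) = √(-26*(-155) + 39680) = √(4030 + 39680) = √43710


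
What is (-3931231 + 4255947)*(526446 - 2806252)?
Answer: -740289485096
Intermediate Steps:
(-3931231 + 4255947)*(526446 - 2806252) = 324716*(-2279806) = -740289485096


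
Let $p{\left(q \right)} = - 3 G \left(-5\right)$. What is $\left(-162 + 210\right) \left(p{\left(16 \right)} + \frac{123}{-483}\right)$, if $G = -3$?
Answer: $- \frac{349728}{161} \approx -2172.2$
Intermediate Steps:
$p{\left(q \right)} = -45$ ($p{\left(q \right)} = \left(-3\right) \left(-3\right) \left(-5\right) = 9 \left(-5\right) = -45$)
$\left(-162 + 210\right) \left(p{\left(16 \right)} + \frac{123}{-483}\right) = \left(-162 + 210\right) \left(-45 + \frac{123}{-483}\right) = 48 \left(-45 + 123 \left(- \frac{1}{483}\right)\right) = 48 \left(-45 - \frac{41}{161}\right) = 48 \left(- \frac{7286}{161}\right) = - \frac{349728}{161}$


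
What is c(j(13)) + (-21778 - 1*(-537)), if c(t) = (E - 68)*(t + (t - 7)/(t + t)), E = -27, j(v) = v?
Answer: -292473/13 ≈ -22498.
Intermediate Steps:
c(t) = -95*t - 95*(-7 + t)/(2*t) (c(t) = (-27 - 68)*(t + (t - 7)/(t + t)) = -95*(t + (-7 + t)/((2*t))) = -95*(t + (-7 + t)*(1/(2*t))) = -95*(t + (-7 + t)/(2*t)) = -95*t - 95*(-7 + t)/(2*t))
c(j(13)) + (-21778 - 1*(-537)) = (-95/2 - 95*13 + (665/2)/13) + (-21778 - 1*(-537)) = (-95/2 - 1235 + (665/2)*(1/13)) + (-21778 + 537) = (-95/2 - 1235 + 665/26) - 21241 = -16340/13 - 21241 = -292473/13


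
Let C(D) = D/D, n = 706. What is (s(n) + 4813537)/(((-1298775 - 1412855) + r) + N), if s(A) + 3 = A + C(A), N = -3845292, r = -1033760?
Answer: -4814241/7590682 ≈ -0.63423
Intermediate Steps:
C(D) = 1
s(A) = -2 + A (s(A) = -3 + (A + 1) = -3 + (1 + A) = -2 + A)
(s(n) + 4813537)/(((-1298775 - 1412855) + r) + N) = ((-2 + 706) + 4813537)/(((-1298775 - 1412855) - 1033760) - 3845292) = (704 + 4813537)/((-2711630 - 1033760) - 3845292) = 4814241/(-3745390 - 3845292) = 4814241/(-7590682) = 4814241*(-1/7590682) = -4814241/7590682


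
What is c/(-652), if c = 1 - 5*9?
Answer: 11/163 ≈ 0.067485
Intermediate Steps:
c = -44 (c = 1 - 45 = -44)
c/(-652) = -44/(-652) = -44*(-1/652) = 11/163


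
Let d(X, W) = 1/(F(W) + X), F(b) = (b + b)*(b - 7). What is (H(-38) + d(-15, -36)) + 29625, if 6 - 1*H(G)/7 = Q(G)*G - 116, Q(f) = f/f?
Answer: 94725346/3081 ≈ 30745.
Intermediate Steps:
F(b) = 2*b*(-7 + b) (F(b) = (2*b)*(-7 + b) = 2*b*(-7 + b))
Q(f) = 1
d(X, W) = 1/(X + 2*W*(-7 + W)) (d(X, W) = 1/(2*W*(-7 + W) + X) = 1/(X + 2*W*(-7 + W)))
H(G) = 854 - 7*G (H(G) = 42 - 7*(1*G - 116) = 42 - 7*(G - 116) = 42 - 7*(-116 + G) = 42 + (812 - 7*G) = 854 - 7*G)
(H(-38) + d(-15, -36)) + 29625 = ((854 - 7*(-38)) + 1/(-15 + 2*(-36)*(-7 - 36))) + 29625 = ((854 + 266) + 1/(-15 + 2*(-36)*(-43))) + 29625 = (1120 + 1/(-15 + 3096)) + 29625 = (1120 + 1/3081) + 29625 = 3450721/3081 + 29625 = 94725346/3081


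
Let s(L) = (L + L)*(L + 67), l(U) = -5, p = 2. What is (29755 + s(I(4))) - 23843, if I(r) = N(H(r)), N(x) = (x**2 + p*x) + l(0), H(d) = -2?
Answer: 5292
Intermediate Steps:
N(x) = -5 + x**2 + 2*x (N(x) = (x**2 + 2*x) - 5 = -5 + x**2 + 2*x)
I(r) = -5 (I(r) = -5 + (-2)**2 + 2*(-2) = -5 + 4 - 4 = -5)
s(L) = 2*L*(67 + L) (s(L) = (2*L)*(67 + L) = 2*L*(67 + L))
(29755 + s(I(4))) - 23843 = (29755 + 2*(-5)*(67 - 5)) - 23843 = (29755 + 2*(-5)*62) - 23843 = (29755 - 620) - 23843 = 29135 - 23843 = 5292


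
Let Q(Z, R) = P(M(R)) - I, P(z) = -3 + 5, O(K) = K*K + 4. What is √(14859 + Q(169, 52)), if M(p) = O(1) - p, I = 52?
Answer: √14809 ≈ 121.69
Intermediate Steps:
O(K) = 4 + K² (O(K) = K² + 4 = 4 + K²)
M(p) = 5 - p (M(p) = (4 + 1²) - p = (4 + 1) - p = 5 - p)
P(z) = 2
Q(Z, R) = -50 (Q(Z, R) = 2 - 1*52 = 2 - 52 = -50)
√(14859 + Q(169, 52)) = √(14859 - 50) = √14809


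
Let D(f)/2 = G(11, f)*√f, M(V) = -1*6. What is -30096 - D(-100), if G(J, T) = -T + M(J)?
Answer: -30096 - 1880*I ≈ -30096.0 - 1880.0*I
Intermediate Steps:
M(V) = -6
G(J, T) = -6 - T (G(J, T) = -T - 6 = -6 - T)
D(f) = 2*√f*(-6 - f) (D(f) = 2*((-6 - f)*√f) = 2*(√f*(-6 - f)) = 2*√f*(-6 - f))
-30096 - D(-100) = -30096 - 2*√(-100)*(-6 - 1*(-100)) = -30096 - 2*10*I*(-6 + 100) = -30096 - 2*10*I*94 = -30096 - 1880*I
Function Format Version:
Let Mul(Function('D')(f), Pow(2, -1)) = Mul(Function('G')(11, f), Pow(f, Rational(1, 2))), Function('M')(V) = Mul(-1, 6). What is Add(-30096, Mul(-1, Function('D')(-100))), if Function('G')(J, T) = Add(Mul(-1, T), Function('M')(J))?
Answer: Add(-30096, Mul(-1880, I)) ≈ Add(-30096., Mul(-1880.0, I))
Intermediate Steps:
Function('M')(V) = -6
Function('G')(J, T) = Add(-6, Mul(-1, T)) (Function('G')(J, T) = Add(Mul(-1, T), -6) = Add(-6, Mul(-1, T)))
Function('D')(f) = Mul(2, Pow(f, Rational(1, 2)), Add(-6, Mul(-1, f))) (Function('D')(f) = Mul(2, Mul(Add(-6, Mul(-1, f)), Pow(f, Rational(1, 2)))) = Mul(2, Mul(Pow(f, Rational(1, 2)), Add(-6, Mul(-1, f)))) = Mul(2, Pow(f, Rational(1, 2)), Add(-6, Mul(-1, f))))
Add(-30096, Mul(-1, Function('D')(-100))) = Add(-30096, Mul(-1, Mul(2, Pow(-100, Rational(1, 2)), Add(-6, Mul(-1, -100))))) = Add(-30096, Mul(-1, Mul(2, Mul(10, I), Add(-6, 100)))) = Add(-30096, Mul(-1, Mul(2, Mul(10, I), 94))) = Add(-30096, Mul(-1, Mul(1880, I))) = Add(-30096, Mul(-1880, I))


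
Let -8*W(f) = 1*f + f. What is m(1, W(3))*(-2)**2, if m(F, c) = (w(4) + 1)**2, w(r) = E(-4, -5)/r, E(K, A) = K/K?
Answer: 25/4 ≈ 6.2500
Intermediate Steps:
E(K, A) = 1
W(f) = -f/4 (W(f) = -(1*f + f)/8 = -(f + f)/8 = -f/4)
w(r) = 1/r
m(F, c) = 25/16 (m(F, c) = (1/4 + 1)**2 = (5/4)**2 = 25/16)
m(1, W(3))*(-2)**2 = (25/16)*(-2)**2 = (25/16)*4 = 25/4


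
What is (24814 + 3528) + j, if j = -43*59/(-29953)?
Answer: 848930463/29953 ≈ 28342.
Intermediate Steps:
j = 2537/29953 (j = -2537*(-1/29953) = 2537/29953 ≈ 0.084699)
(24814 + 3528) + j = (24814 + 3528) + 2537/29953 = 28342 + 2537/29953 = 848930463/29953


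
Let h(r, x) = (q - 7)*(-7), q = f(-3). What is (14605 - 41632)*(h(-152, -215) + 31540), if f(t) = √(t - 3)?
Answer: -853755903 + 189189*I*√6 ≈ -8.5376e+8 + 4.6342e+5*I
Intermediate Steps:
f(t) = √(-3 + t)
q = I*√6 (q = √(-3 - 3) = √(-6) = I*√6 ≈ 2.4495*I)
h(r, x) = 49 - 7*I*√6 (h(r, x) = (I*√6 - 7)*(-7) = (-7 + I*√6)*(-7) = 49 - 7*I*√6)
(14605 - 41632)*(h(-152, -215) + 31540) = (14605 - 41632)*((49 - 7*I*√6) + 31540) = -27027*(31589 - 7*I*√6) = -853755903 + 189189*I*√6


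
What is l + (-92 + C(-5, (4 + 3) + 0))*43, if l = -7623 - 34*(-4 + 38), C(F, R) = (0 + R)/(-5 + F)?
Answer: -127651/10 ≈ -12765.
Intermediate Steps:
C(F, R) = R/(-5 + F)
l = -8779 (l = -7623 - 34*34 = -7623 - 1*1156 = -7623 - 1156 = -8779)
l + (-92 + C(-5, (4 + 3) + 0))*43 = -8779 + (-92 + ((4 + 3) + 0)/(-5 - 5))*43 = -8779 + (-92 + (7 + 0)/(-10))*43 = -8779 + (-92 + 7*(-⅒))*43 = -8779 + (-92 - 7/10)*43 = -8779 - 927/10*43 = -8779 - 39861/10 = -127651/10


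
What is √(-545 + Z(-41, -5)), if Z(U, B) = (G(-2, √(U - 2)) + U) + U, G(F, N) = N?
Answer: √(-627 + I*√43) ≈ 0.1309 + 25.04*I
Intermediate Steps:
Z(U, B) = √(-2 + U) + 2*U (Z(U, B) = (√(U - 2) + U) + U = (√(-2 + U) + U) + U = (U + √(-2 + U)) + U = √(-2 + U) + 2*U)
√(-545 + Z(-41, -5)) = √(-545 + (√(-2 - 41) + 2*(-41))) = √(-545 + (√(-43) - 82)) = √(-545 + (I*√43 - 82)) = √(-545 + (-82 + I*√43)) = √(-627 + I*√43)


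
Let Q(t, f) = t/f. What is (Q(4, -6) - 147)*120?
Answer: -17720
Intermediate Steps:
(Q(4, -6) - 147)*120 = (4/(-6) - 147)*120 = (4*(-⅙) - 147)*120 = (-⅔ - 147)*120 = -443/3*120 = -17720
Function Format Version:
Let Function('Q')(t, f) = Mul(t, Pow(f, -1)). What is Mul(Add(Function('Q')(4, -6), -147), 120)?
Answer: -17720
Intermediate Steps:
Mul(Add(Function('Q')(4, -6), -147), 120) = Mul(Add(Mul(4, Pow(-6, -1)), -147), 120) = Mul(Add(Mul(4, Rational(-1, 6)), -147), 120) = Mul(Add(Rational(-2, 3), -147), 120) = Mul(Rational(-443, 3), 120) = -17720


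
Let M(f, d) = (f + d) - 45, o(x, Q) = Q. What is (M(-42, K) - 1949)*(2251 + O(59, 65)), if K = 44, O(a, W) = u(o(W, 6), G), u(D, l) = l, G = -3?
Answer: -4478016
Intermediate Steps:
O(a, W) = -3
M(f, d) = -45 + d + f (M(f, d) = (d + f) - 45 = -45 + d + f)
(M(-42, K) - 1949)*(2251 + O(59, 65)) = ((-45 + 44 - 42) - 1949)*(2251 - 3) = (-43 - 1949)*2248 = -1992*2248 = -4478016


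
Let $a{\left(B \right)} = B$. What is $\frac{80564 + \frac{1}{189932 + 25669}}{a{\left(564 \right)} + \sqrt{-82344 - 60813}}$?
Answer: $\frac{3265499645420}{33148869351} - \frac{17369678965 i \sqrt{143157}}{99446608053} \approx 98.51 - 66.086 i$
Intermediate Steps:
$\frac{80564 + \frac{1}{189932 + 25669}}{a{\left(564 \right)} + \sqrt{-82344 - 60813}} = \frac{80564 + \frac{1}{189932 + 25669}}{564 + \sqrt{-82344 - 60813}} = \frac{80564 + \frac{1}{215601}}{564 + \sqrt{-143157}} = \frac{80564 + \frac{1}{215601}}{564 + i \sqrt{143157}} = \frac{17369678965}{215601 \left(564 + i \sqrt{143157}\right)}$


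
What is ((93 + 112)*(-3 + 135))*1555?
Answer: 42078300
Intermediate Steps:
((93 + 112)*(-3 + 135))*1555 = (205*132)*1555 = 27060*1555 = 42078300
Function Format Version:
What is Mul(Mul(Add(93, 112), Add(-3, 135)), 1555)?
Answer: 42078300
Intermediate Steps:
Mul(Mul(Add(93, 112), Add(-3, 135)), 1555) = Mul(Mul(205, 132), 1555) = Mul(27060, 1555) = 42078300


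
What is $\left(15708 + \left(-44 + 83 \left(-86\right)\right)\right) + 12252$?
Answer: $20778$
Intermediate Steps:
$\left(15708 + \left(-44 + 83 \left(-86\right)\right)\right) + 12252 = \left(15708 - 7182\right) + 12252 = 8526 + 12252 = 20778$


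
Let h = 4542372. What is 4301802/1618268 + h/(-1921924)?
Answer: 114620156919/388773513454 ≈ 0.29483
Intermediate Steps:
4301802/1618268 + h/(-1921924) = 4301802/1618268 + 4542372/(-1921924) = 4301802*(1/1618268) + 4542372*(-1/1921924) = 2150901/809134 - 1135593/480481 = 114620156919/388773513454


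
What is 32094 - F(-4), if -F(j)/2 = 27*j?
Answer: 31878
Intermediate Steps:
F(j) = -54*j
32094 - F(-4) = 32094 - (-54)*(-4) = 32094 - 1*216 = 32094 - 216 = 31878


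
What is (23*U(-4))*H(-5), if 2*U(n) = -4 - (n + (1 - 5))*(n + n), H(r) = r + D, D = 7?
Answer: -1564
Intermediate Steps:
H(r) = 7 + r (H(r) = r + 7 = 7 + r)
U(n) = -2 - n*(-4 + n) (U(n) = (-4 - (n + (1 - 5))*(n + n))/2 = (-4 - (n - 4)*2*n)/2 = (-4 - (-4 + n)*2*n)/2 = (-4 - 2*n*(-4 + n))/2 = -2 - n*(-4 + n))
(23*U(-4))*H(-5) = (23*(-2 - 1*(-4)**2 + 4*(-4)))*(7 - 5) = (23*(-2 - 1*16 - 16))*2 = (23*(-2 - 16 - 16))*2 = (23*(-34))*2 = -782*2 = -1564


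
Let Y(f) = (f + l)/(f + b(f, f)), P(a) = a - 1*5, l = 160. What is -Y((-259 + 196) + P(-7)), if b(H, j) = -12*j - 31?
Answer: -85/794 ≈ -0.10705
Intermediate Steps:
b(H, j) = -31 - 12*j
P(a) = -5 + a (P(a) = a - 5 = -5 + a)
Y(f) = (160 + f)/(-31 - 11*f) (Y(f) = (f + 160)/(f + (-31 - 12*f)) = (160 + f)/(-31 - 11*f))
-Y((-259 + 196) + P(-7)) = -(-160 - ((-259 + 196) + (-5 - 7)))/(31 + 11*((-259 + 196) + (-5 - 7))) = -(-160 - (-63 - 12))/(31 + 11*(-63 - 12)) = -(-160 - 1*(-75))/(31 + 11*(-75)) = -(-160 + 75)/(31 - 825) = -(-85)/(-794) = -(-1)*(-85)/794 = -1*85/794 = -85/794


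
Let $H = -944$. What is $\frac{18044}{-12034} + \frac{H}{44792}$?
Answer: $- \frac{4656744}{3062653} \approx -1.5205$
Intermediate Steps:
$\frac{18044}{-12034} + \frac{H}{44792} = \frac{18044}{-12034} - \frac{944}{44792} = 18044 \left(- \frac{1}{12034}\right) - \frac{118}{5599} = - \frac{9022}{6017} - \frac{118}{5599} = - \frac{4656744}{3062653}$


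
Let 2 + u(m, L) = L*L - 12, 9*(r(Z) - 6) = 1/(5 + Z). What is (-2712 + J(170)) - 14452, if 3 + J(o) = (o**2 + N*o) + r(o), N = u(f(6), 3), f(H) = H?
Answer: 17150176/1575 ≈ 10889.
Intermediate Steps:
r(Z) = 6 + 1/(9*(5 + Z))
u(m, L) = -14 + L**2 (u(m, L) = -2 + (L*L - 12) = -2 + (L**2 - 12) = -2 + (-12 + L**2) = -14 + L**2)
N = -5 (N = -14 + 3**2 = -14 + 9 = -5)
J(o) = -3 + o**2 - 5*o + (271 + 54*o)/(9*(5 + o)) (J(o) = -3 + ((o**2 - 5*o) + (271 + 54*o)/(9*(5 + o))) = -3 + (o**2 - 5*o + (271 + 54*o)/(9*(5 + o))) = -3 + o**2 - 5*o + (271 + 54*o)/(9*(5 + o)))
(-2712 + J(170)) - 14452 = (-2712 + (136/9 + 170**3 - 22*170)/(5 + 170)) - 14452 = (-2712 + (136/9 + 4913000 - 3740)/175) - 14452 = (-2712 + (1/175)*(44183476/9)) - 14452 = (-2712 + 44183476/1575) - 14452 = 39912076/1575 - 14452 = 17150176/1575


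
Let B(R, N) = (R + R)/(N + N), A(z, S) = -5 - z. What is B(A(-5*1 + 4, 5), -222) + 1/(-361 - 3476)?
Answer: 2521/141969 ≈ 0.017757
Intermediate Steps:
B(R, N) = R/N (B(R, N) = (2*R)/((2*N)) = (2*R)*(1/(2*N)) = R/N)
B(A(-5*1 + 4, 5), -222) + 1/(-361 - 3476) = (-5 - (-5*1 + 4))/(-222) + 1/(-361 - 3476) = (-5 - (-5 + 4))*(-1/222) + 1/(-3837) = (-5 - 1*(-1))*(-1/222) - 1/3837 = (-5 + 1)*(-1/222) - 1/3837 = -4*(-1/222) - 1/3837 = 2/111 - 1/3837 = 2521/141969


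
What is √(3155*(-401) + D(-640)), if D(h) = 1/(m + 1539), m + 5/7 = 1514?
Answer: I*√64172310290402/7122 ≈ 1124.8*I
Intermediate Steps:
m = 10593/7 (m = -5/7 + 1514 = 10593/7 ≈ 1513.3)
D(h) = 7/21366 (D(h) = 1/(10593/7 + 1539) = 1/(21366/7) = 7/21366)
√(3155*(-401) + D(-640)) = √(3155*(-401) + 7/21366) = √(-1265155 + 7/21366) = √(-27031301723/21366) = I*√64172310290402/7122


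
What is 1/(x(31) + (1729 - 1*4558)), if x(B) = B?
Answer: -1/2798 ≈ -0.00035740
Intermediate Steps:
1/(x(31) + (1729 - 1*4558)) = 1/(31 + (1729 - 1*4558)) = 1/(31 + (1729 - 4558)) = 1/(31 - 2829) = 1/(-2798) = -1/2798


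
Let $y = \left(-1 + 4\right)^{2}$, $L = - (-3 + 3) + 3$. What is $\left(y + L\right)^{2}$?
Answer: $144$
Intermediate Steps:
$L = 3$ ($L = \left(-1\right) 0 + 3 = 0 + 3 = 3$)
$y = 9$ ($y = 3^{2} = 9$)
$\left(y + L\right)^{2} = \left(9 + 3\right)^{2} = 12^{2} = 144$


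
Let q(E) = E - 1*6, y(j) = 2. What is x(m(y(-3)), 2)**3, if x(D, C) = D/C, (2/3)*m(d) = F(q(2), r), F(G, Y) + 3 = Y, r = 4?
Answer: 27/64 ≈ 0.42188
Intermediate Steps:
q(E) = -6 + E (q(E) = E - 6 = -6 + E)
F(G, Y) = -3 + Y
m(d) = 3/2 (m(d) = 3*(-3 + 4)/2 = (3/2)*1 = 3/2)
x(m(y(-3)), 2)**3 = ((3/2)/2)**3 = ((3/2)*(1/2))**3 = (3/4)**3 = 27/64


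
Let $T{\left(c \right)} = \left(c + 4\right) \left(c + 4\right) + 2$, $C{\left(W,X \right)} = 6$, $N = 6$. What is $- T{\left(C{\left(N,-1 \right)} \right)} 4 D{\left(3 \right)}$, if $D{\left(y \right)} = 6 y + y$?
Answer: $-8568$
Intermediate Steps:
$T{\left(c \right)} = 2 + \left(4 + c\right)^{2}$ ($T{\left(c \right)} = \left(4 + c\right) \left(4 + c\right) + 2 = \left(4 + c\right)^{2} + 2 = 2 + \left(4 + c\right)^{2}$)
$D{\left(y \right)} = 7 y$
$- T{\left(C{\left(N,-1 \right)} \right)} 4 D{\left(3 \right)} = - \left(2 + \left(4 + 6\right)^{2}\right) 4 \cdot 7 \cdot 3 = - \left(2 + 10^{2}\right) 4 \cdot 21 = - \left(2 + 100\right) 4 \cdot 21 = - 102 \cdot 4 \cdot 21 = - 408 \cdot 21 = \left(-1\right) 8568 = -8568$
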